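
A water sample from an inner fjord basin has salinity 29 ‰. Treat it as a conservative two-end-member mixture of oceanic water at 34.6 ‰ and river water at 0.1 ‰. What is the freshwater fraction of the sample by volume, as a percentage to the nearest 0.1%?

Let f be the freshwater fraction. Salt balance per unit volume:
f×0.1 + (1−f)×34.6 = 29
f = (34.6 − 29) / (34.6 − 0.1) = 5.6/34.5 = 0.1623

16.2%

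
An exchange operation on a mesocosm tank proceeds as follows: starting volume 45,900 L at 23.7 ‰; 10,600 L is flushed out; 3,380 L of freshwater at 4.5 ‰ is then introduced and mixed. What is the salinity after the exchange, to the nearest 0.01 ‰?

22.02 ‰

Remaining after removal: 35,300 L at 23.7 ‰ (salt = 836,610)
After addition: salt = 836,610 + 3,380×4.5 = 851,820; volume = 38,680 L
S = 851,820 / 38,680 = 22.0222 ‰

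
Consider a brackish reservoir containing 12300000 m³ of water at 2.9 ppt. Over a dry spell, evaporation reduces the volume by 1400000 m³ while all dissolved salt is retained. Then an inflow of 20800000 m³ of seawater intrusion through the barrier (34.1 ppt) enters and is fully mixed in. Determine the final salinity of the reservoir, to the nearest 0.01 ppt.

23.50 ppt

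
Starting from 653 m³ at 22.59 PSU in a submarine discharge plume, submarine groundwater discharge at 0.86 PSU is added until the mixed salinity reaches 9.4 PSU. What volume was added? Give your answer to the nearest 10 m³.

1010 m³

Salt balance: 653×22.59 + V×0.86 = (653+V)×9.4
14,751.27 + 0.86V = 6,138.2 + 9.4V
8,613.07 = 8.54V
V = 1,008.56 m³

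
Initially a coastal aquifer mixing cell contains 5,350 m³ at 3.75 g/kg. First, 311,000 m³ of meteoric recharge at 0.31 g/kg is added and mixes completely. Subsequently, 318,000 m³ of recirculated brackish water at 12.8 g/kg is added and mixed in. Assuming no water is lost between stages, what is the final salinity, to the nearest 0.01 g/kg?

Conserving salt mass:
Initial salt = 5,350×3.75 = 20,062.5
After stage 1: salt = 20,062.5 + 311,000×0.31 = 116,472.5; volume = 316,350 m³; S = 0.368 g/kg
After stage 2: salt = 116,472.5 + 318,000×12.8 = 4,186,872.5; volume = 634,350 m³
S = 4,186,872.5 / 634,350 = 6.6003 g/kg

6.60 g/kg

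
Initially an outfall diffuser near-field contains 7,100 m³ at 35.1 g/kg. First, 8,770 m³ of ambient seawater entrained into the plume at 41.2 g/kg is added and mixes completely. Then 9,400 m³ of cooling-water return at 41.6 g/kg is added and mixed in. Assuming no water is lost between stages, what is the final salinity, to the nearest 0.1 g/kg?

39.6 g/kg

Salt balance:
Initial salt = 7,100×35.1 = 249,210
After stage 1: salt = 249,210 + 8,770×41.2 = 610,534; volume = 15,870 m³; S = 38.471 g/kg
After stage 2: salt = 610,534 + 9,400×41.6 = 1,001,574; volume = 25,270 m³
S = 1,001,574 / 25,270 = 39.6349 g/kg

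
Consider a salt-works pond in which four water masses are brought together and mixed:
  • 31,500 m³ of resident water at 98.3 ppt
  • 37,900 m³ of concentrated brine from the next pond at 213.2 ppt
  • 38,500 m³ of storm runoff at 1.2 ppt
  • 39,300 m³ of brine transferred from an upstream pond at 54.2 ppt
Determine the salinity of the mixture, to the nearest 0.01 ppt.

Salt balance:
salt = 31,500×98.3 + 37,900×213.2 + 38,500×1.2 + 39,300×54.2 = 3,096,450 + 8,080,280 + 46,200 + 2,130,060 = 13,352,990
volume = 31,500 + 37,900 + 38,500 + 39,300 = 147,200 m³
S = 13,352,990 / 147,200 = 90.7132 ppt

90.71 ppt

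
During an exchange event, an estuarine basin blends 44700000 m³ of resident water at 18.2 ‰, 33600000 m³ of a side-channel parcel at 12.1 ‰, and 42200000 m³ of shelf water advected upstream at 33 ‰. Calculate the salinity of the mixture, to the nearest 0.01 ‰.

21.68 ‰

Salt balance:
salt = 44,700,000×18.2 + 33,600,000×12.1 + 42,200,000×33 = 813,540,000 + 406,560,000 + 1,392,600,000 = 2,612,700,000
volume = 44,700,000 + 33,600,000 + 42,200,000 = 120,500,000 m³
S = 2,612,700,000 / 120,500,000 = 21.6822 ‰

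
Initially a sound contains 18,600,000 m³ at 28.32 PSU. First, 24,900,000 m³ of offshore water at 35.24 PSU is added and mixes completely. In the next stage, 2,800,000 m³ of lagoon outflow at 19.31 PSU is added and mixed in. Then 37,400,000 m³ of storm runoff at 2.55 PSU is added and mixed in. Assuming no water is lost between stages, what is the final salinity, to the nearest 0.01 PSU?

Total salt / total volume:
Initial salt = 18,600,000×28.32 = 526,752,000
After stage 1: salt = 526,752,000 + 24,900,000×35.24 = 1,404,228,000; volume = 43,500,000 m³; S = 32.281 PSU
After stage 2: salt = 1,404,228,000 + 2,800,000×19.31 = 1,458,296,000; volume = 46,300,000 m³; S = 31.497 PSU
After stage 3: salt = 1,458,296,000 + 37,400,000×2.55 = 1,553,666,000; volume = 83,700,000 m³
S = 1,553,666,000 / 83,700,000 = 18.5623 PSU

18.56 PSU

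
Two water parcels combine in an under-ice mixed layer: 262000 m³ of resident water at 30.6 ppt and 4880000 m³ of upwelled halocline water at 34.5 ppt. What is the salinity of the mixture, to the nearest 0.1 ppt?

By conservation of dissolved salt,
salt = 262,000×30.6 + 4,880,000×34.5 = 8,017,200 + 168,360,000 = 176,377,200
volume = 262,000 + 4,880,000 = 5,142,000 m³
S = 176,377,200 / 5,142,000 = 34.301 ppt

34.3 ppt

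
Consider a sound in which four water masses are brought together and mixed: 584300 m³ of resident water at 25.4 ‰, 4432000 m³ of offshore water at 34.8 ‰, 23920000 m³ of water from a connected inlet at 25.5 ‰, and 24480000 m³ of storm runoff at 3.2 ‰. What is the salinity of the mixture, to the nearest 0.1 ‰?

16.1 ‰

Salt balance:
salt = 584,300×25.4 + 4,432,000×34.8 + 23,920,000×25.5 + 24,480,000×3.2 = 14,841,220 + 154,233,600 + 609,960,000 + 78,336,000 = 857,370,820
volume = 584,300 + 4,432,000 + 23,920,000 + 24,480,000 = 53,416,300 m³
S = 857,370,820 / 53,416,300 = 16.051 ‰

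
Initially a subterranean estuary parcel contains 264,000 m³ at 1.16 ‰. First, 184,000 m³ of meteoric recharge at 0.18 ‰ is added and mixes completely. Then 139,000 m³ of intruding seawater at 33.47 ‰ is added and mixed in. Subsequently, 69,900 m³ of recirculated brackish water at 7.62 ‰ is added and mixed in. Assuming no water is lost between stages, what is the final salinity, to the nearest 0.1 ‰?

8.4 ‰

Salt balance:
Initial salt = 264,000×1.16 = 306,240
After stage 1: salt = 306,240 + 184,000×0.18 = 339,360; volume = 448,000 m³; S = 0.758 ‰
After stage 2: salt = 339,360 + 139,000×33.47 = 4,991,690; volume = 587,000 m³; S = 8.504 ‰
After stage 3: salt = 4,991,690 + 69,900×7.62 = 5,524,328; volume = 656,900 m³
S = 5,524,328 / 656,900 = 8.4097 ‰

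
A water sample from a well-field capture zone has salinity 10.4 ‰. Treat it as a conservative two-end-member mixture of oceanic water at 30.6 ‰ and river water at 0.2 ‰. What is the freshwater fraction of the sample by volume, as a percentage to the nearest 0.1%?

Let f be the freshwater fraction. Salt balance per unit volume:
f×0.2 + (1−f)×30.6 = 10.4
f = (30.6 − 10.4) / (30.6 − 0.2) = 20.2/30.4 = 0.6645

66.4%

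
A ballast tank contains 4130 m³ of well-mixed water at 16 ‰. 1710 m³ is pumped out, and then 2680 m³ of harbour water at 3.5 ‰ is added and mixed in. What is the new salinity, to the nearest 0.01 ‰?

9.43 ‰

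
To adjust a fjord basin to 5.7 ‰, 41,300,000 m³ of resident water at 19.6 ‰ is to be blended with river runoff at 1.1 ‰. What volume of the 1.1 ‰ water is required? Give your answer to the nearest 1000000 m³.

125000000 m³

Salt balance: 41,300,000×19.6 + V×1.1 = (41,300,000+V)×5.7
809,480,000 + 1.1V = 235,410,000 + 5.7V
574,070,000 = 4.6V
V = 124,797,826.09 m³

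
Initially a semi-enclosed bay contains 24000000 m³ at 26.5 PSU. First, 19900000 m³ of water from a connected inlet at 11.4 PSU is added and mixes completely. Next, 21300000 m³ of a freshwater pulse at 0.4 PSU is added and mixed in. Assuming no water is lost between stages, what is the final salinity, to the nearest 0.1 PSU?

13.4 PSU

By conservation of dissolved salt,
Initial salt = 24,000,000×26.5 = 636,000,000
After stage 1: salt = 636,000,000 + 19,900,000×11.4 = 862,860,000; volume = 43,900,000 m³; S = 19.655 PSU
After stage 2: salt = 862,860,000 + 21,300,000×0.4 = 871,380,000; volume = 65,200,000 m³
S = 871,380,000 / 65,200,000 = 13.3647 PSU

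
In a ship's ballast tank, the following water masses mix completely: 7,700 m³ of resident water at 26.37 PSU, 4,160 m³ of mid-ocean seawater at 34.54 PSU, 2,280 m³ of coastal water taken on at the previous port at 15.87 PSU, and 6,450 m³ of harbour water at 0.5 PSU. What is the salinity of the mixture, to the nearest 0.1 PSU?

Salt balance:
salt = 7,700×26.37 + 4,160×34.54 + 2,280×15.87 + 6,450×0.5 = 203,049 + 143,686.4 + 36,183.6 + 3,225 = 386,144
volume = 7,700 + 4,160 + 2,280 + 6,450 = 20,590 m³
S = 386,144 / 20,590 = 18.754 PSU

18.8 PSU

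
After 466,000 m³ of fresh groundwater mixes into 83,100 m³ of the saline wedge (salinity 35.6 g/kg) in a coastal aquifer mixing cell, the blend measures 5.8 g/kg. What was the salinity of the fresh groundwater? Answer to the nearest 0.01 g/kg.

Salt balance: 83,100×35.6 + 466,000×S = 549,100×5.8
2,958,360 + 466,000·S = 3,184,780
S = (3,184,780 − 2,958,360) / 466,000 = 0.4859 g/kg

0.49 g/kg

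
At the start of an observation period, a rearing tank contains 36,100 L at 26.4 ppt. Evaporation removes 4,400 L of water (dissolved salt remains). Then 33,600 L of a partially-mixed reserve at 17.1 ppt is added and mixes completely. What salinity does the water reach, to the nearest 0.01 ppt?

23.39 ppt

After evaporation: salt = 36,100×26.4 = 953,040; volume = 36,100 − 4,400 = 31,700 L
After mixing: salt = 953,040 + 33,600×17.1 = 1,527,600; volume = 31,700 + 33,600 = 65,300 L
S = 1,527,600 / 65,300 = 23.3936 ppt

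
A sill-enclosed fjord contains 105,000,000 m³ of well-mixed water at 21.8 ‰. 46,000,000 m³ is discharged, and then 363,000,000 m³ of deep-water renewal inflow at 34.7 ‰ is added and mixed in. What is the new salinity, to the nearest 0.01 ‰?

32.90 ‰

Remaining after removal: 59,000,000 m³ at 21.8 ‰ (salt = 1,286,200,000)
After addition: salt = 1,286,200,000 + 363,000,000×34.7 = 13,882,300,000; volume = 422,000,000 m³
S = 13,882,300,000 / 422,000,000 = 32.8964 ‰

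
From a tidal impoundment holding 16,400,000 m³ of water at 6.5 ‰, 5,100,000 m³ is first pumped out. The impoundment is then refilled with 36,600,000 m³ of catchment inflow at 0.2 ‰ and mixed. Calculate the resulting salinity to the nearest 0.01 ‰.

1.69 ‰

Remaining after removal: 11,300,000 m³ at 6.5 ‰ (salt = 73,450,000)
After addition: salt = 73,450,000 + 36,600,000×0.2 = 80,770,000; volume = 47,900,000 m³
S = 80,770,000 / 47,900,000 = 1.6862 ‰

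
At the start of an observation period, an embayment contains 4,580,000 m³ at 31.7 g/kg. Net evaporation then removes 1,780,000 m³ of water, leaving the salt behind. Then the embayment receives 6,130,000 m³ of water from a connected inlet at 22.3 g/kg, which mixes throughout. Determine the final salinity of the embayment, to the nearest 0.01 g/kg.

31.57 g/kg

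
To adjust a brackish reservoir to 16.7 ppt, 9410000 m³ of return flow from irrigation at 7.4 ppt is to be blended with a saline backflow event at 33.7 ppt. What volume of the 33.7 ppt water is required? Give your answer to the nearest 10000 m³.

Salt balance: 9,410,000×7.4 + V×33.7 = (9,410,000+V)×16.7
69,634,000 + 33.7V = 157,147,000 + 16.7V
87,513,000 = 17V
V = 5,147,823.53 m³

5150000 m³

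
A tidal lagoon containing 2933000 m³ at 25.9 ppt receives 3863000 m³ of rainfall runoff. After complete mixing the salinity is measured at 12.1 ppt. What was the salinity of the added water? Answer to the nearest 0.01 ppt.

Salt balance: 2,933,000×25.9 + 3,863,000×S = 6,796,000×12.1
75,964,700 + 3,863,000·S = 82,231,600
S = (82,231,600 − 75,964,700) / 3,863,000 = 1.6223 ppt

1.62 ppt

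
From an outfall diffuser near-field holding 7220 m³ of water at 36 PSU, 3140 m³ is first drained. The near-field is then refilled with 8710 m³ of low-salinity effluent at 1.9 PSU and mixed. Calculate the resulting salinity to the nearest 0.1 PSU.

Remaining after removal: 4,080 m³ at 36 PSU (salt = 146,880)
After addition: salt = 146,880 + 8,710×1.9 = 163,429; volume = 12,790 m³
S = 163,429 / 12,790 = 12.7779 PSU

12.8 PSU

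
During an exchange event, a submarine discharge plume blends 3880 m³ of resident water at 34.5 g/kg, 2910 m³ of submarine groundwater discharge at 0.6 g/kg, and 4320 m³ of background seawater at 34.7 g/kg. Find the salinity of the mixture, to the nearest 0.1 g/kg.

By conservation of dissolved salt,
salt = 3,880×34.5 + 2,910×0.6 + 4,320×34.7 = 133,860 + 1,746 + 149,904 = 285,510
volume = 3,880 + 2,910 + 4,320 = 11,110 m³
S = 285,510 / 11,110 = 25.698 g/kg

25.7 g/kg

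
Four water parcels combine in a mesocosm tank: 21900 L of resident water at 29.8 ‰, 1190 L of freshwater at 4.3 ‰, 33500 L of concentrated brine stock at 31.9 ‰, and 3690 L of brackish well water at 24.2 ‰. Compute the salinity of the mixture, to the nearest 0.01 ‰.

30.12 ‰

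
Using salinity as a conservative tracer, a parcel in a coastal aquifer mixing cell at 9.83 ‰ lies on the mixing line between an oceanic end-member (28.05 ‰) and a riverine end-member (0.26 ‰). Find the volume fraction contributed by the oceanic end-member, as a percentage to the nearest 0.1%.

Let g be the oceanic fraction. Salt balance per unit volume:
g×28.05 + (1−g)×0.26 = 9.83
g = (9.83 − 0.26) / (28.05 − 0.26) = 9.57/27.79 = 0.3444

34.4%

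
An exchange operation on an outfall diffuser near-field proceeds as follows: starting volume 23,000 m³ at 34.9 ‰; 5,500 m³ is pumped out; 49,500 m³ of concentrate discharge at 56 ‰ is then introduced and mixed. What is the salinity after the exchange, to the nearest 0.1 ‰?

50.5 ‰

Remaining after removal: 17,500 m³ at 34.9 ‰ (salt = 610,750)
After addition: salt = 610,750 + 49,500×56 = 3,382,750; volume = 67,000 m³
S = 3,382,750 / 67,000 = 50.4888 ‰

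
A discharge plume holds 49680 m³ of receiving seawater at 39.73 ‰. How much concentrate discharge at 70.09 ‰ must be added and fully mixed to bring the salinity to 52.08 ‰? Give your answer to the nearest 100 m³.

Salt balance: 49,680×39.73 + V×70.09 = (49,680+V)×52.08
1,973,786.4 + 70.09V = 2,587,334.4 + 52.08V
613,548 = 18.01V
V = 34,067.07 m³

34100 m³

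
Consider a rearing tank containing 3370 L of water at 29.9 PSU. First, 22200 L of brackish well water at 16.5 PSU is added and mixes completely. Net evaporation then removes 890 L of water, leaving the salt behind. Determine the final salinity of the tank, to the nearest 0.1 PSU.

18.9 PSU

After mixing: salt = 3,370×29.9 + 22,200×16.5 = 467,063; volume = 25,570 L
After evaporation: salt unchanged = 467,063; volume = 25,570 − 890 = 24,680 L
S = 467,063 / 24,680 = 18.9248 PSU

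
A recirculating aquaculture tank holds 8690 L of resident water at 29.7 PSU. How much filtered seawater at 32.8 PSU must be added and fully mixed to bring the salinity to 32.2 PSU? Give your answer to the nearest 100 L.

Salt balance: 8,690×29.7 + V×32.8 = (8,690+V)×32.2
258,093 + 32.8V = 279,818 + 32.2V
21,725 = 0.6V
V = 36,208.33 L

36200 L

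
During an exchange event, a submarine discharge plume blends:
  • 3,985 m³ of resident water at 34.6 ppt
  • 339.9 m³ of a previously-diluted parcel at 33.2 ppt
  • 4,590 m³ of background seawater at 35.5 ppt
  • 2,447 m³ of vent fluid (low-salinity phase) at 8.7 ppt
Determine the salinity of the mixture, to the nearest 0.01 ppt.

29.34 ppt

Total salt / total volume:
salt = 3,985×34.6 + 339.9×33.2 + 4,590×35.5 + 2,447×8.7 = 137,881 + 11,284.68 + 162,945 + 21,288.9 = 333,399.58
volume = 3,985 + 339.9 + 4,590 + 2,447 = 11,361.9 m³
S = 333,399.58 / 11,361.9 = 29.3436 ppt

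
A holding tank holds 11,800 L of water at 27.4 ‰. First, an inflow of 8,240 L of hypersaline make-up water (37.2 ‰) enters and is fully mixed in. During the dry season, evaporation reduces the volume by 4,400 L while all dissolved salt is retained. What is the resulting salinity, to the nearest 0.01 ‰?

40.27 ‰

After mixing: salt = 11,800×27.4 + 8,240×37.2 = 629,848; volume = 20,040 L
After evaporation: salt unchanged = 629,848; volume = 20,040 − 4,400 = 15,640 L
S = 629,848 / 15,640 = 40.2716 ‰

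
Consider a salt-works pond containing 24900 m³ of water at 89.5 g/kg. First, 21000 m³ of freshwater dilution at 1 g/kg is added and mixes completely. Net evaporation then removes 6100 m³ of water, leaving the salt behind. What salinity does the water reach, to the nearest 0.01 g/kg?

After mixing: salt = 24,900×89.5 + 21,000×1 = 2,249,550; volume = 45,900 m³
After evaporation: salt unchanged = 2,249,550; volume = 45,900 − 6,100 = 39,800 m³
S = 2,249,550 / 39,800 = 56.5214 g/kg

56.52 g/kg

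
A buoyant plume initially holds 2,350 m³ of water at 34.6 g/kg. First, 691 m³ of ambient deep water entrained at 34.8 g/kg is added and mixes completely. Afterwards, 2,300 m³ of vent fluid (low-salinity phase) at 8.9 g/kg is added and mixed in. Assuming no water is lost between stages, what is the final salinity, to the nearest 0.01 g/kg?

23.56 g/kg

Mass of salt is conserved:
Initial salt = 2,350×34.6 = 81,310
After stage 1: salt = 81,310 + 691×34.8 = 105,356.8; volume = 3,041 m³; S = 34.645 g/kg
After stage 2: salt = 105,356.8 + 2,300×8.9 = 125,826.8; volume = 5,341 m³
S = 125,826.8 / 5,341 = 23.5587 g/kg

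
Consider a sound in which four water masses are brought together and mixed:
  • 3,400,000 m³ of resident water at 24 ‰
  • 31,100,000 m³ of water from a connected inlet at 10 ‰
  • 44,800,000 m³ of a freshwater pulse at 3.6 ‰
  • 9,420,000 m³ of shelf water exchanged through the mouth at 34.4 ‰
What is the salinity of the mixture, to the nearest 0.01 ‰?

Total salt / total volume:
salt = 3,400,000×24 + 31,100,000×10 + 44,800,000×3.6 + 9,420,000×34.4 = 81,600,000 + 311,000,000 + 161,280,000 + 324,048,000 = 877,928,000
volume = 3,400,000 + 31,100,000 + 44,800,000 + 9,420,000 = 88,720,000 m³
S = 877,928,000 / 88,720,000 = 9.8955 ‰

9.90 ‰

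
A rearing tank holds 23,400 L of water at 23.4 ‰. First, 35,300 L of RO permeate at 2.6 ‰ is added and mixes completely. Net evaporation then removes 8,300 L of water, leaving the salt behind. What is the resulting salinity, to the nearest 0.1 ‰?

12.7 ‰

After mixing: salt = 23,400×23.4 + 35,300×2.6 = 639,340; volume = 58,700 L
After evaporation: salt unchanged = 639,340; volume = 58,700 − 8,300 = 50,400 L
S = 639,340 / 50,400 = 12.6853 ‰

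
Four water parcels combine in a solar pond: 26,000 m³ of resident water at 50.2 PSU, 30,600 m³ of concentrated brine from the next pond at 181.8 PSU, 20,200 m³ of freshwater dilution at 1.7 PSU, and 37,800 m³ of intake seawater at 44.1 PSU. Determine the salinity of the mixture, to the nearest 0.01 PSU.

74.78 PSU

Salt balance:
salt = 26,000×50.2 + 30,600×181.8 + 20,200×1.7 + 37,800×44.1 = 1,305,200 + 5,563,080 + 34,340 + 1,666,980 = 8,569,600
volume = 26,000 + 30,600 + 20,200 + 37,800 = 114,600 m³
S = 8,569,600 / 114,600 = 74.7784 PSU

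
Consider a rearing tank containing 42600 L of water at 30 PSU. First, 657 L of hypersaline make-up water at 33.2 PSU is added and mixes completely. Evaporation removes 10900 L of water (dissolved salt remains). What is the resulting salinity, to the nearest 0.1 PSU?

After mixing: salt = 42,600×30 + 657×33.2 = 1,299,812.4; volume = 43,257 L
After evaporation: salt unchanged = 1,299,812.4; volume = 43,257 − 10,900 = 32,357 L
S = 1,299,812.4 / 32,357 = 40.171 PSU

40.2 PSU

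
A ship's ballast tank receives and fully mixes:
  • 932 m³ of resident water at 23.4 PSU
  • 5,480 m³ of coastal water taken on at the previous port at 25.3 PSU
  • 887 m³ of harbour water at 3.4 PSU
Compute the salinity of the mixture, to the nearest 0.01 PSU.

22.40 PSU

Mass of salt is conserved:
salt = 932×23.4 + 5,480×25.3 + 887×3.4 = 21,808.8 + 138,644 + 3,015.8 = 163,468.6
volume = 932 + 5,480 + 887 = 7,299 m³
S = 163,468.6 / 7,299 = 22.396 PSU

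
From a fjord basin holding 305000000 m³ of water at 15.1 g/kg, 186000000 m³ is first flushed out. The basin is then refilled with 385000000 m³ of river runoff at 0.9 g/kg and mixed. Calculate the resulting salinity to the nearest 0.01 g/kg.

4.25 g/kg

Remaining after removal: 119,000,000 m³ at 15.1 g/kg (salt = 1,796,900,000)
After addition: salt = 1,796,900,000 + 385,000,000×0.9 = 2,143,400,000; volume = 504,000,000 m³
S = 2,143,400,000 / 504,000,000 = 4.2528 g/kg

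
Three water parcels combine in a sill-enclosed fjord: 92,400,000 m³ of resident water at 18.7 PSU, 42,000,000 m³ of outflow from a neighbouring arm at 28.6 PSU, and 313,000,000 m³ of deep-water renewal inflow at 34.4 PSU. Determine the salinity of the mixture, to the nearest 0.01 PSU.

30.61 PSU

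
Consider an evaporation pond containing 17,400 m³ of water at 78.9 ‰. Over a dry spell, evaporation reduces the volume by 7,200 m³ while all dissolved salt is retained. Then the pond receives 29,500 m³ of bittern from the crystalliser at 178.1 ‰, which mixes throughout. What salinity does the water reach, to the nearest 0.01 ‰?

After evaporation: salt = 17,400×78.9 = 1,372,860; volume = 17,400 − 7,200 = 10,200 m³
After mixing: salt = 1,372,860 + 29,500×178.1 = 6,626,810; volume = 10,200 + 29,500 = 39,700 m³
S = 6,626,810 / 39,700 = 166.9222 ‰

166.92 ‰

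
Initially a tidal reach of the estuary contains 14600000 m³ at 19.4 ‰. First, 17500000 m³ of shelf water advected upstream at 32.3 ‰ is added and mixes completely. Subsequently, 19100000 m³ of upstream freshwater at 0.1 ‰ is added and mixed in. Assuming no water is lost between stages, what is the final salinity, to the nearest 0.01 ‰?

16.61 ‰

Total salt / total volume:
Initial salt = 14,600,000×19.4 = 283,240,000
After stage 1: salt = 283,240,000 + 17,500,000×32.3 = 848,490,000; volume = 32,100,000 m³; S = 26.433 ‰
After stage 2: salt = 848,490,000 + 19,100,000×0.1 = 850,400,000; volume = 51,200,000 m³
S = 850,400,000 / 51,200,000 = 16.6094 ‰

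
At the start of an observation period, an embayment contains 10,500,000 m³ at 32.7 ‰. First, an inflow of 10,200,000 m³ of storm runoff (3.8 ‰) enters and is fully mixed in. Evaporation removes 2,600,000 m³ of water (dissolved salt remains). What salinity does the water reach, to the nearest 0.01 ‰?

21.11 ‰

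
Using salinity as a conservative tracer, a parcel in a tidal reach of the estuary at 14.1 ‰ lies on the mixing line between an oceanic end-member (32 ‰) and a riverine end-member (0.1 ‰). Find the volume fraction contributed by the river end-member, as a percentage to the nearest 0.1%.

56.1%

Let f be the freshwater fraction. Salt balance per unit volume:
f×0.1 + (1−f)×32 = 14.1
f = (32 − 14.1) / (32 − 0.1) = 17.9/31.9 = 0.5611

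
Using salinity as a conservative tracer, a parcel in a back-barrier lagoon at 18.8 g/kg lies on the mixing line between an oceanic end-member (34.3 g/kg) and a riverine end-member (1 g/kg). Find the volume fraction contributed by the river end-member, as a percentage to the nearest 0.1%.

46.5%

Let f be the freshwater fraction. Salt balance per unit volume:
f×1 + (1−f)×34.3 = 18.8
f = (34.3 − 18.8) / (34.3 − 1) = 15.5/33.3 = 0.4655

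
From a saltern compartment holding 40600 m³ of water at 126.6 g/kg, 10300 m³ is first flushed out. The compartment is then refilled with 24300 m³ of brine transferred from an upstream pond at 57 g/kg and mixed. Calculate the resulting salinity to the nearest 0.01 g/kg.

95.62 g/kg

Remaining after removal: 30,300 m³ at 126.6 g/kg (salt = 3,835,980)
After addition: salt = 3,835,980 + 24,300×57 = 5,221,080; volume = 54,600 m³
S = 5,221,080 / 54,600 = 95.6242 g/kg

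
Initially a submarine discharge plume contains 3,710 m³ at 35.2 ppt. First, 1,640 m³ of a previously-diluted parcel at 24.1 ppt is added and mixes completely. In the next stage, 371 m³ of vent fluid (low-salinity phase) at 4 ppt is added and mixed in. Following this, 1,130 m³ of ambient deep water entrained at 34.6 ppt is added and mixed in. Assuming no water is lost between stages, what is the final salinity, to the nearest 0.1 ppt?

30.8 ppt

Total salt / total volume:
Initial salt = 3,710×35.2 = 130,592
After stage 1: salt = 130,592 + 1,640×24.1 = 170,116; volume = 5,350 m³; S = 31.797 ppt
After stage 2: salt = 170,116 + 371×4 = 171,600; volume = 5,721 m³; S = 29.995 ppt
After stage 3: salt = 171,600 + 1,130×34.6 = 210,698; volume = 6,851 m³
S = 210,698 / 6,851 = 30.7543 ppt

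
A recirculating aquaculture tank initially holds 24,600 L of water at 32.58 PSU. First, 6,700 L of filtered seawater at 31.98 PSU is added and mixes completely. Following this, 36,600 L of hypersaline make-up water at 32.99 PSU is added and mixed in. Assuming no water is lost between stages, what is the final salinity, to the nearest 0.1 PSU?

32.7 PSU

Salt balance:
Initial salt = 24,600×32.58 = 801,468
After stage 1: salt = 801,468 + 6,700×31.98 = 1,015,734; volume = 31,300 L; S = 32.452 PSU
After stage 2: salt = 1,015,734 + 36,600×32.99 = 2,223,168; volume = 67,900 L
S = 2,223,168 / 67,900 = 32.7418 PSU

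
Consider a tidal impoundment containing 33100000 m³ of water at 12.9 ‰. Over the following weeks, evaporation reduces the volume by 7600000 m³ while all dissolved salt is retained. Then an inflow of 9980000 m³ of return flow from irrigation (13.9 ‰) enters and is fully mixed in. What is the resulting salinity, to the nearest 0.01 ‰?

15.94 ‰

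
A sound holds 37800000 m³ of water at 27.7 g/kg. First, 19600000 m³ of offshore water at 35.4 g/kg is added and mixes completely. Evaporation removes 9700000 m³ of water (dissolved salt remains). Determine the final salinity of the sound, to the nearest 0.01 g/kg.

After mixing: salt = 37,800,000×27.7 + 19,600,000×35.4 = 1,740,900,000; volume = 57,400,000 m³
After evaporation: salt unchanged = 1,740,900,000; volume = 57,400,000 − 9,700,000 = 47,700,000 m³
S = 1,740,900,000 / 47,700,000 = 36.4969 g/kg

36.50 g/kg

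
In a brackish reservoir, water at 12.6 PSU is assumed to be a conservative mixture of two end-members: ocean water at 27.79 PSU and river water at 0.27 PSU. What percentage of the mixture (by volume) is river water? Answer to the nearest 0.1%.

Let f be the freshwater fraction. Salt balance per unit volume:
f×0.27 + (1−f)×27.79 = 12.6
f = (27.79 − 12.6) / (27.79 − 0.27) = 15.19/27.52 = 0.552

55.2%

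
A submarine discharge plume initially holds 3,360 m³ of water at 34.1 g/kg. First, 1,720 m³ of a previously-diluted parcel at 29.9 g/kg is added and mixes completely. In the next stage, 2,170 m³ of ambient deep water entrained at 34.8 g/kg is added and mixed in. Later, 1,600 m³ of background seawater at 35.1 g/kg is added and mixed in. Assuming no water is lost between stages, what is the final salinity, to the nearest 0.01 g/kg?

Weighted by volume,
Initial salt = 3,360×34.1 = 114,576
After stage 1: salt = 114,576 + 1,720×29.9 = 166,004; volume = 5,080 m³; S = 32.678 g/kg
After stage 2: salt = 166,004 + 2,170×34.8 = 241,520; volume = 7,250 m³; S = 33.313 g/kg
After stage 3: salt = 241,520 + 1,600×35.1 = 297,680; volume = 8,850 m³
S = 297,680 / 8,850 = 33.6362 g/kg

33.64 g/kg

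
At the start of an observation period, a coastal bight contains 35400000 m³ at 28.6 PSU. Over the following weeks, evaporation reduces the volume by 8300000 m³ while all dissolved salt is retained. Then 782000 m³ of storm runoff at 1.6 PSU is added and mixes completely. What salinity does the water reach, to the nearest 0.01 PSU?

After evaporation: salt = 35,400,000×28.6 = 1,012,440,000; volume = 35,400,000 − 8,300,000 = 27,100,000 m³
After mixing: salt = 1,012,440,000 + 782,000×1.6 = 1,013,691,200; volume = 27,100,000 + 782,000 = 27,882,000 m³
S = 1,013,691,200 / 27,882,000 = 36.3565 PSU

36.36 PSU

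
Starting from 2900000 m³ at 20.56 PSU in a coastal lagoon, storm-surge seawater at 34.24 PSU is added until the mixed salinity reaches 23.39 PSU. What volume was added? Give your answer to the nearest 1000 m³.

756000 m³

Salt balance: 2,900,000×20.56 + V×34.24 = (2,900,000+V)×23.39
59,624,000 + 34.24V = 67,831,000 + 23.39V
8,207,000 = 10.85V
V = 756,405.53 m³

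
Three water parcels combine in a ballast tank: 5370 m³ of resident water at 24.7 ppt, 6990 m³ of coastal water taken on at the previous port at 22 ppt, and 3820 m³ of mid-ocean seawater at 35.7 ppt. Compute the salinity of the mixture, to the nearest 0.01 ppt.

Mass of salt is conserved:
salt = 5,370×24.7 + 6,990×22 + 3,820×35.7 = 132,639 + 153,780 + 136,374 = 422,793
volume = 5,370 + 6,990 + 3,820 = 16,180 m³
S = 422,793 / 16,180 = 26.1306 ppt

26.13 ppt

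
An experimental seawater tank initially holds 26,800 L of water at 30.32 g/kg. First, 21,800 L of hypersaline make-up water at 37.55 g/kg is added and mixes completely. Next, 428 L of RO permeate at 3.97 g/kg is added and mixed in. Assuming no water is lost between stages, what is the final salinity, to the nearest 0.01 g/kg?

33.30 g/kg

By conservation of dissolved salt,
Initial salt = 26,800×30.32 = 812,576
After stage 1: salt = 812,576 + 21,800×37.55 = 1,631,166; volume = 48,600 L; S = 33.563 g/kg
After stage 2: salt = 1,631,166 + 428×3.97 = 1,632,865.16; volume = 49,028 L
S = 1,632,865.16 / 49,028 = 33.3047 g/kg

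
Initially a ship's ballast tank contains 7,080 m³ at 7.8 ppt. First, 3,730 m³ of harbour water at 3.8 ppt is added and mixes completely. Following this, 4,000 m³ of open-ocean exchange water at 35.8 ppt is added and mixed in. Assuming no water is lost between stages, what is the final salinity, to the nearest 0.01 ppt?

14.36 ppt

Weighted by volume,
Initial salt = 7,080×7.8 = 55,224
After stage 1: salt = 55,224 + 3,730×3.8 = 69,398; volume = 10,810 m³; S = 6.42 ppt
After stage 2: salt = 69,398 + 4,000×35.8 = 212,598; volume = 14,810 m³
S = 212,598 / 14,810 = 14.355 ppt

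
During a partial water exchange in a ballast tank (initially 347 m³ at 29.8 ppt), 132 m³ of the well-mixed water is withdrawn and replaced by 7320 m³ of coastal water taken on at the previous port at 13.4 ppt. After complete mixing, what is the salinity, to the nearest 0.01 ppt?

Remaining after removal: 215 m³ at 29.8 ppt (salt = 6,407)
After addition: salt = 6,407 + 7,320×13.4 = 104,495; volume = 7,535 m³
S = 104,495 / 7,535 = 13.8679 ppt

13.87 ppt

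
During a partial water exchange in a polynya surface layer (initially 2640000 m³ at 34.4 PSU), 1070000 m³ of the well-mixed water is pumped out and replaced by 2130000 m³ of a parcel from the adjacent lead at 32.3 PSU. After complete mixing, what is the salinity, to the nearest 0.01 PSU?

33.19 PSU

Remaining after removal: 1,570,000 m³ at 34.4 PSU (salt = 54,008,000)
After addition: salt = 54,008,000 + 2,130,000×32.3 = 122,807,000; volume = 3,700,000 m³
S = 122,807,000 / 3,700,000 = 33.1911 PSU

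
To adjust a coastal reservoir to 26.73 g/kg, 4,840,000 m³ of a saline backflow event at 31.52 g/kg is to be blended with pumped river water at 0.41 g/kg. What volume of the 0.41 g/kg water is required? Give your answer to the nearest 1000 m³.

881000 m³

Salt balance: 4,840,000×31.52 + V×0.41 = (4,840,000+V)×26.73
152,556,800 + 0.41V = 129,373,200 + 26.73V
23,183,600 = 26.32V
V = 880,835.87 m³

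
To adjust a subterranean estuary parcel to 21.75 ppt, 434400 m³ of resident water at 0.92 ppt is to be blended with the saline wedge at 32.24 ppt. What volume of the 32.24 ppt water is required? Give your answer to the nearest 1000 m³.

Salt balance: 434,400×0.92 + V×32.24 = (434,400+V)×21.75
399,648 + 32.24V = 9,448,200 + 21.75V
9,048,552 = 10.49V
V = 862,588.37 m³

863000 m³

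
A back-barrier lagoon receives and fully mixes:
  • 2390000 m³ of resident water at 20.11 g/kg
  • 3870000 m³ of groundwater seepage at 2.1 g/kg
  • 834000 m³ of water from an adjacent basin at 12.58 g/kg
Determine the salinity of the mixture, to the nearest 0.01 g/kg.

9.40 g/kg

Total salt / total volume:
salt = 2,390,000×20.11 + 3,870,000×2.1 + 834,000×12.58 = 48,062,900 + 8,127,000 + 10,491,720 = 66,681,620
volume = 2,390,000 + 3,870,000 + 834,000 = 7,094,000 m³
S = 66,681,620 / 7,094,000 = 9.3997 g/kg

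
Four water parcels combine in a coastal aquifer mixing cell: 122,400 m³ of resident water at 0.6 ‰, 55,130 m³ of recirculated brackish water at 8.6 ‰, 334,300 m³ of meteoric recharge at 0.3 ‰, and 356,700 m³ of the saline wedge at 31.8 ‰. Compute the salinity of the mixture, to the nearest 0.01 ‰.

Total salt / total volume:
salt = 122,400×0.6 + 55,130×8.6 + 334,300×0.3 + 356,700×31.8 = 73,440 + 474,118 + 100,290 + 11,343,060 = 11,990,908
volume = 122,400 + 55,130 + 334,300 + 356,700 = 868,530 m³
S = 11,990,908 / 868,530 = 13.806 ‰

13.81 ‰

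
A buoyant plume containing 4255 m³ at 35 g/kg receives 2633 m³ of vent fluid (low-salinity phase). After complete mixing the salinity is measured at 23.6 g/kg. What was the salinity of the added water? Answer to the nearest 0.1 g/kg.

5.2 g/kg

Salt balance: 4,255×35 + 2,633×S = 6,888×23.6
148,925 + 2,633·S = 162,556.8
S = (162,556.8 − 148,925) / 2,633 = 5.1773 g/kg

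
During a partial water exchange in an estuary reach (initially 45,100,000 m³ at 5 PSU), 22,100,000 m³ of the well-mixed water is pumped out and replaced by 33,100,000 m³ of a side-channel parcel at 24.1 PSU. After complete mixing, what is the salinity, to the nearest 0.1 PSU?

16.3 PSU

Remaining after removal: 23,000,000 m³ at 5 PSU (salt = 115,000,000)
After addition: salt = 115,000,000 + 33,100,000×24.1 = 912,710,000; volume = 56,100,000 m³
S = 912,710,000 / 56,100,000 = 16.2693 PSU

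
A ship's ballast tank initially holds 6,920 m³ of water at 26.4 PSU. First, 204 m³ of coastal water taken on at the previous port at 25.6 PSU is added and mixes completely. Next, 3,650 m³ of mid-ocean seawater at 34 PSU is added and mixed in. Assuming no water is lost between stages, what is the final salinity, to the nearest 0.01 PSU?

Weighted by volume,
Initial salt = 6,920×26.4 = 182,688
After stage 1: salt = 182,688 + 204×25.6 = 187,910.4; volume = 7,124 m³; S = 26.377 PSU
After stage 2: salt = 187,910.4 + 3,650×34 = 312,010.4; volume = 10,774 m³
S = 312,010.4 / 10,774 = 28.9596 PSU

28.96 PSU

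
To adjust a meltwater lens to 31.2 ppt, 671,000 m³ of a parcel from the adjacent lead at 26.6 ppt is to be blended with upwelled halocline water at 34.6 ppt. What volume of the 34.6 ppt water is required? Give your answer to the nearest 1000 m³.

908000 m³

Salt balance: 671,000×26.6 + V×34.6 = (671,000+V)×31.2
17,848,600 + 34.6V = 20,935,200 + 31.2V
3,086,600 = 3.4V
V = 907,823.53 m³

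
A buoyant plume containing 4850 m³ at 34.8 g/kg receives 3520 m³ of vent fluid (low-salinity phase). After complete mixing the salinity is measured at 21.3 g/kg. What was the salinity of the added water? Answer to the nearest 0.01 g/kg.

2.70 g/kg

Salt balance: 4,850×34.8 + 3,520×S = 8,370×21.3
168,780 + 3,520·S = 178,281
S = (178,281 − 168,780) / 3,520 = 2.6991 g/kg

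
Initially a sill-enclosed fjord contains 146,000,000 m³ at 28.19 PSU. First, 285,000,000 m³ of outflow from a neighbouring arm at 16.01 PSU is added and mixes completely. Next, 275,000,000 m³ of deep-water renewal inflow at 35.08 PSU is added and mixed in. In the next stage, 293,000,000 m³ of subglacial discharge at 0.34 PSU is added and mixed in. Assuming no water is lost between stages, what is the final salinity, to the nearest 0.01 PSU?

Total salt / total volume:
Initial salt = 146,000,000×28.19 = 4,115,740,000
After stage 1: salt = 4,115,740,000 + 285,000,000×16.01 = 8,678,590,000; volume = 431,000,000 m³; S = 20.136 PSU
After stage 2: salt = 8,678,590,000 + 275,000,000×35.08 = 18,325,590,000; volume = 706,000,000 m³; S = 25.957 PSU
After stage 3: salt = 18,325,590,000 + 293,000,000×0.34 = 18,425,210,000; volume = 999,000,000 m³
S = 18,425,210,000 / 999,000,000 = 18.4437 PSU

18.44 PSU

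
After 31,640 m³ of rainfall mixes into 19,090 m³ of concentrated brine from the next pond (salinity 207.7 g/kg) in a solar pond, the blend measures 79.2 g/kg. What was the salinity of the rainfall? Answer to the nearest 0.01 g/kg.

1.67 g/kg

Salt balance: 19,090×207.7 + 31,640×S = 50,730×79.2
3,964,993 + 31,640·S = 4,017,816
S = (4,017,816 − 3,964,993) / 31,640 = 1.6695 g/kg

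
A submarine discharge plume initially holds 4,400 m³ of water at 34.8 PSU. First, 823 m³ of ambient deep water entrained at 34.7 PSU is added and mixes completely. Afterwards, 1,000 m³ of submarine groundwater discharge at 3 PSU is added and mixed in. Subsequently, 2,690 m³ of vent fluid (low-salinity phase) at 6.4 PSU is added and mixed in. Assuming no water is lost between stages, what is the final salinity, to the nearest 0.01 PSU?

22.65 PSU

Salt balance:
Initial salt = 4,400×34.8 = 153,120
After stage 1: salt = 153,120 + 823×34.7 = 181,678.1; volume = 5,223 m³; S = 34.784 PSU
After stage 2: salt = 181,678.1 + 1,000×3 = 184,678.1; volume = 6,223 m³; S = 29.677 PSU
After stage 3: salt = 184,678.1 + 2,690×6.4 = 201,894.1; volume = 8,913 m³
S = 201,894.1 / 8,913 = 22.6516 PSU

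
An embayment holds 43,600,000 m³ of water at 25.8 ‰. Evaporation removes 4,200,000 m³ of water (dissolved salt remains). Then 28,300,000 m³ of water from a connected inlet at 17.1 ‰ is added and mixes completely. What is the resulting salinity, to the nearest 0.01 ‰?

23.76 ‰

After evaporation: salt = 43,600,000×25.8 = 1,124,880,000; volume = 43,600,000 − 4,200,000 = 39,400,000 m³
After mixing: salt = 1,124,880,000 + 28,300,000×17.1 = 1,608,810,000; volume = 39,400,000 + 28,300,000 = 67,700,000 m³
S = 1,608,810,000 / 67,700,000 = 23.7638 ‰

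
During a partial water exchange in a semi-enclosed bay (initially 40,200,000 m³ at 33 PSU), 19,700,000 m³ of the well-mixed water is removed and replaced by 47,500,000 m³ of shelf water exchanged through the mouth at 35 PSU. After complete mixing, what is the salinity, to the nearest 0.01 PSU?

Remaining after removal: 20,500,000 m³ at 33 PSU (salt = 676,500,000)
After addition: salt = 676,500,000 + 47,500,000×35 = 2,339,000,000; volume = 68,000,000 m³
S = 2,339,000,000 / 68,000,000 = 34.3971 PSU

34.40 PSU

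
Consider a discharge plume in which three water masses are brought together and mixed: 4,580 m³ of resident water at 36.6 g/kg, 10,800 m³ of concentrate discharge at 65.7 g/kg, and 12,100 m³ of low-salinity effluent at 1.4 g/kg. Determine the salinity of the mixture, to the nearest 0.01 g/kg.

Conserving salt mass:
salt = 4,580×36.6 + 10,800×65.7 + 12,100×1.4 = 167,628 + 709,560 + 16,940 = 894,128
volume = 4,580 + 10,800 + 12,100 = 27,480 m³
S = 894,128 / 27,480 = 32.5374 g/kg

32.54 g/kg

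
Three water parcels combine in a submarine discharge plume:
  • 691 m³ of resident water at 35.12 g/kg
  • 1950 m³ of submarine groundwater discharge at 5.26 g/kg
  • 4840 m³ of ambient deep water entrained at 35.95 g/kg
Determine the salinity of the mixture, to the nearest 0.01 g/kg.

By conservation of dissolved salt,
salt = 691×35.12 + 1,950×5.26 + 4,840×35.95 = 24,267.92 + 10,257 + 173,998 = 208,522.92
volume = 691 + 1,950 + 4,840 = 7,481 m³
S = 208,522.92 / 7,481 = 27.8737 g/kg

27.87 g/kg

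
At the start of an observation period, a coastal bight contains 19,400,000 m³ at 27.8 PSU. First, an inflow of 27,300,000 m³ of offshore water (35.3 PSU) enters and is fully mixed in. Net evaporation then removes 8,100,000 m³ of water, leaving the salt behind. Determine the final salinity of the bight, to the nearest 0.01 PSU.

After mixing: salt = 19,400,000×27.8 + 27,300,000×35.3 = 1,503,010,000; volume = 46,700,000 m³
After evaporation: salt unchanged = 1,503,010,000; volume = 46,700,000 − 8,100,000 = 38,600,000 m³
S = 1,503,010,000 / 38,600,000 = 38.9381 PSU

38.94 PSU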